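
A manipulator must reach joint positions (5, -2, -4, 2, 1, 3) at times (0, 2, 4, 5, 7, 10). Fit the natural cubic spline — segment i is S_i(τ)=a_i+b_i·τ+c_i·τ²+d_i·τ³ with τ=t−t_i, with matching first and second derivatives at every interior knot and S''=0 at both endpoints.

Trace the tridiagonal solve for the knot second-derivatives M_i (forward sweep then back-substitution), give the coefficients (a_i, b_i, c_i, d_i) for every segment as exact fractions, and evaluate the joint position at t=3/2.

Δ: Δ0=-7/2, Δ1=-1, Δ2=6, Δ3=-1/2, Δ4=2/3
row 1: diag=8, rhs=15; c'=1/4, d'=15/8
row 2: denom=6−2·1/4=11/2; d'=(42−2·15/8)/(11/2)=153/22
row 3: denom=6−1·2/11=64/11; d'=(-39−1·153/22)/(64/11)=-1011/128
row 4: denom=10−2·11/32=149/16; d'=(7−2·-1011/128)/(149/16)=1459/596
back: M4=1459/596
back: M3=-1011/128−11/32·1459/596=-5209/596
back: M2=153/22−2/11·-5209/596=1273/149
back: M1=15/8−1/4·1273/149=-311/1192
M: M0=0, M1=-311/1192, M2=1273/149, M3=-5209/596, M4=1459/596, M5=0
seg 0: a=5, c=M0/2=0, d=(M1−M0)/(6·2)=-311/14304, b=Δ0−h0·(2M0+M1)/6=-12205/3576
seg 1: a=-2, c=M1/2=-311/2384, d=(M2−M1)/(6·2)=10495/14304, b=Δ1−h1·(2M1+M2)/6=-6569/1788
seg 2: a=-4, c=M2/2=1273/298, d=(M3−M2)/(6·1)=-10301/3576, b=Δ2−h2·(2M2+M3)/6=16481/3576
seg 3: a=2, c=M3/2=-5209/1192, d=(M4−M3)/(6·2)=1667/1788, b=Δ3−h3·(2M3+M4)/6=8065/1788
seg 4: a=1, c=M4/2=1459/1192, d=(M5−M4)/(6·3)=-1459/10728, b=Δ4−h4·(2M4+M5)/6=-3185/1788
t_q=3/2 → seg 0, τ=3/2; S=5+-12205/3576·τ+0·τ²+-311/14304·τ³=-7359/38144

  seg 0: a=5 b=-12205/3576 c=0 d=-311/14304
  seg 1: a=-2 b=-6569/1788 c=-311/2384 d=10495/14304
  seg 2: a=-4 b=16481/3576 c=1273/298 d=-10301/3576
  seg 3: a=2 b=8065/1788 c=-5209/1192 d=1667/1788
  seg 4: a=1 b=-3185/1788 c=1459/1192 d=-1459/10728
S(3/2) = -7359/38144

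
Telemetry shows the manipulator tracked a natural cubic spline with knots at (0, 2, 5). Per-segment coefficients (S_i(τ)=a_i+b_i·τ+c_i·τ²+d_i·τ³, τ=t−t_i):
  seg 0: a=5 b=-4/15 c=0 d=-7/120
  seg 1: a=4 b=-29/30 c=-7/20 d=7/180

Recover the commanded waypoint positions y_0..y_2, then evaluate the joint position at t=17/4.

y_0 = S_0(0) = a_0 = 5
y_1 = S_1(0) = a_1 = 4
y_2 = S_1(3) = -1
t_q=17/4 is in segment 1 (τ=9/4); S_1(τ)=127/256

y_0=5 y_1=4 y_2=-1
S(17/4) = 127/256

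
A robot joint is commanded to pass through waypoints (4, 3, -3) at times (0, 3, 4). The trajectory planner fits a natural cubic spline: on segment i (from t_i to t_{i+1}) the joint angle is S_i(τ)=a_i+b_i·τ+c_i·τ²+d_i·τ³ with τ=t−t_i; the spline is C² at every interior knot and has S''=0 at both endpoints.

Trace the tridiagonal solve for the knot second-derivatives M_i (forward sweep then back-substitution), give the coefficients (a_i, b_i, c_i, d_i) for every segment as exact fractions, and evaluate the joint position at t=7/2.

Δ: Δ0=-1/3, Δ1=-6
row 1: diag=8, rhs=-34; c'=1/8, d'=-17/4
back: M1=-17/4
M: M0=0, M1=-17/4, M2=0
seg 0: a=4, c=M0/2=0, d=(M1−M0)/(6·3)=-17/72, b=Δ0−h0·(2M0+M1)/6=43/24
seg 1: a=3, c=M1/2=-17/8, d=(M2−M1)/(6·1)=17/24, b=Δ1−h1·(2M1+M2)/6=-55/12
t_q=7/2 → seg 1, τ=1/2; S=3+-55/12·τ+-17/8·τ²+17/24·τ³=17/64

  seg 0: a=4 b=43/24 c=0 d=-17/72
  seg 1: a=3 b=-55/12 c=-17/8 d=17/24
S(7/2) = 17/64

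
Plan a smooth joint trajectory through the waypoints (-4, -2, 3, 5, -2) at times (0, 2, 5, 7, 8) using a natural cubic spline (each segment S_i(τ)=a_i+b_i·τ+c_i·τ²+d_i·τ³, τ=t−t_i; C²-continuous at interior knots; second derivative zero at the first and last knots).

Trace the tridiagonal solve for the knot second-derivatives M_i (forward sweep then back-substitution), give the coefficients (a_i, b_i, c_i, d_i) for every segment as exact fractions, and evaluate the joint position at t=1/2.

Δ: Δ0=1, Δ1=5/3, Δ2=1, Δ3=-7
row 1: diag=10, rhs=4; c'=3/10, d'=2/5
row 2: denom=10−3·3/10=91/10; d'=(-4−3·2/5)/(91/10)=-4/7
row 3: denom=6−2·20/91=506/91; d'=(-48−2·-4/7)/(506/91)=-2132/253
back: M3=-2132/253
back: M2=-4/7−20/91·-2132/253=324/253
back: M1=2/5−3/10·324/253=4/253
M: M0=0, M1=4/253, M2=324/253, M3=-2132/253, M4=0
seg 0: a=-4, c=M0/2=0, d=(M1−M0)/(6·2)=1/759, b=Δ0−h0·(2M0+M1)/6=755/759
seg 1: a=-2, c=M1/2=2/253, d=(M2−M1)/(6·3)=160/2277, b=Δ1−h1·(2M1+M2)/6=767/759
seg 2: a=3, c=M2/2=162/253, d=(M3−M2)/(6·2)=-614/759, b=Δ2−h2·(2M2+M3)/6=2243/759
seg 3: a=5, c=M3/2=-1066/253, d=(M4−M3)/(6·1)=1066/759, b=Δ3−h3·(2M3+M4)/6=-3181/759
t_q=1/2 → seg 0, τ=1/2; S=-4+755/759·τ+0·τ²+1/759·τ³=-7089/2024

  seg 0: a=-4 b=755/759 c=0 d=1/759
  seg 1: a=-2 b=767/759 c=2/253 d=160/2277
  seg 2: a=3 b=2243/759 c=162/253 d=-614/759
  seg 3: a=5 b=-3181/759 c=-1066/253 d=1066/759
S(1/2) = -7089/2024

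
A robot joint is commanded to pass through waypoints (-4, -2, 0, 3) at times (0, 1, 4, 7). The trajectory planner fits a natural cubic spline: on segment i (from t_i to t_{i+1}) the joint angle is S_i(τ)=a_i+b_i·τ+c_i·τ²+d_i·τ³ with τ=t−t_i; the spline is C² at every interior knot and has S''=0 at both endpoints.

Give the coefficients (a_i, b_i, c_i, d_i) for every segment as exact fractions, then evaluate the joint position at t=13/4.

Δ: Δ0=2, Δ1=2/3, Δ2=1
row 1: diag=8, rhs=-8; c'=3/8, d'=-1
row 2: denom=12−3·3/8=87/8; d'=(2−3·-1)/(87/8)=40/87
back: M2=40/87
back: M1=-1−3/8·40/87=-34/29
M: M0=0, M1=-34/29, M2=40/87, M3=0
seg 0: a=-4, c=M0/2=0, d=(M1−M0)/(6·1)=-17/87, b=Δ0−h0·(2M0+M1)/6=191/87
seg 1: a=-2, c=M1/2=-17/29, d=(M2−M1)/(6·3)=71/783, b=Δ1−h1·(2M1+M2)/6=140/87
seg 2: a=0, c=M2/2=20/87, d=(M3−M2)/(6·3)=-20/783, b=Δ2−h2·(2M2+M3)/6=47/87
t_q=13/4 → seg 1, τ=9/4; S=-2+140/87·τ+-17/29·τ²+71/783·τ³=-583/1856

  seg 0: a=-4 b=191/87 c=0 d=-17/87
  seg 1: a=-2 b=140/87 c=-17/29 d=71/783
  seg 2: a=0 b=47/87 c=20/87 d=-20/783
S(13/4) = -583/1856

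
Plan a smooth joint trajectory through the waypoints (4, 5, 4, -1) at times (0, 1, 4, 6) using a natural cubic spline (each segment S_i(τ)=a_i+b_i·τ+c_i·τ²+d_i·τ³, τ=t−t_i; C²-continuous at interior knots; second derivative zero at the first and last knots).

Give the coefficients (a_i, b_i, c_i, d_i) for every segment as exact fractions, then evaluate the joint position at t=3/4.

Δ: Δ0=1, Δ1=-1/3, Δ2=-5/2
row 1: diag=8, rhs=-8; c'=3/8, d'=-1
row 2: denom=10−3·3/8=71/8; d'=(-13−3·-1)/(71/8)=-80/71
back: M2=-80/71
back: M1=-1−3/8·-80/71=-41/71
M: M0=0, M1=-41/71, M2=-80/71, M3=0
seg 0: a=4, c=M0/2=0, d=(M1−M0)/(6·1)=-41/426, b=Δ0−h0·(2M0+M1)/6=467/426
seg 1: a=5, c=M1/2=-41/142, d=(M2−M1)/(6·3)=-13/426, b=Δ1−h1·(2M1+M2)/6=172/213
seg 2: a=4, c=M2/2=-40/71, d=(M3−M2)/(6·2)=20/213, b=Δ2−h2·(2M2+M3)/6=-745/426
t_q=3/4 → seg 0, τ=3/4; S=4+467/426·τ+0·τ²+-41/426·τ³=43455/9088

  seg 0: a=4 b=467/426 c=0 d=-41/426
  seg 1: a=5 b=172/213 c=-41/142 d=-13/426
  seg 2: a=4 b=-745/426 c=-40/71 d=20/213
S(3/4) = 43455/9088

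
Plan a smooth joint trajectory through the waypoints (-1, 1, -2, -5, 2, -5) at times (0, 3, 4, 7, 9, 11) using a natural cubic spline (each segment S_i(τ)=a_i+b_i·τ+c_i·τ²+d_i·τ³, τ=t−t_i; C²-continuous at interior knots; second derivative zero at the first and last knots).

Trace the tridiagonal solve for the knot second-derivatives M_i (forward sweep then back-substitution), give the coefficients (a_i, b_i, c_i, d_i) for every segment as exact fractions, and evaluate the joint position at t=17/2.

Δ: Δ0=2/3, Δ1=-3, Δ2=-1, Δ3=7/2, Δ4=-7/2
row 1: diag=8, rhs=-22; c'=1/8, d'=-11/4
row 2: denom=8−1·1/8=63/8; d'=(12−1·-11/4)/(63/8)=118/63
row 3: denom=10−3·8/21=62/7; d'=(27−3·118/63)/(62/7)=449/186
row 4: denom=8−2·7/31=234/31; d'=(-42−2·449/186)/(234/31)=-335/54
back: M4=-335/54
back: M3=449/186−7/31·-335/54=103/27
back: M2=118/63−8/21·103/27=34/81
back: M1=-11/4−1/8·34/81=-227/81
M: M0=0, M1=-227/81, M2=34/81, M3=103/27, M4=-335/54, M5=0
seg 0: a=-1, c=M0/2=0, d=(M1−M0)/(6·3)=-227/1458, b=Δ0−h0·(2M0+M1)/6=335/162
seg 1: a=1, c=M1/2=-227/162, d=(M2−M1)/(6·1)=29/54, b=Δ1−h1·(2M1+M2)/6=-173/81
seg 2: a=-2, c=M2/2=17/81, d=(M3−M2)/(6·3)=275/1458, b=Δ2−h2·(2M2+M3)/6=-539/162
seg 3: a=-5, c=M3/2=103/54, d=(M4−M3)/(6·2)=-541/648, b=Δ3−h3·(2M3+M4)/6=245/81
seg 4: a=2, c=M4/2=-335/108, d=(M5−M4)/(6·2)=335/648, b=Δ4−h4·(2M4+M5)/6=103/162
t_q=17/2 → seg 3, τ=3/2; S=-5+245/81·τ+103/54·τ²+-541/648·τ³=1747/1728

  seg 0: a=-1 b=335/162 c=0 d=-227/1458
  seg 1: a=1 b=-173/81 c=-227/162 d=29/54
  seg 2: a=-2 b=-539/162 c=17/81 d=275/1458
  seg 3: a=-5 b=245/81 c=103/54 d=-541/648
  seg 4: a=2 b=103/162 c=-335/108 d=335/648
S(17/2) = 1747/1728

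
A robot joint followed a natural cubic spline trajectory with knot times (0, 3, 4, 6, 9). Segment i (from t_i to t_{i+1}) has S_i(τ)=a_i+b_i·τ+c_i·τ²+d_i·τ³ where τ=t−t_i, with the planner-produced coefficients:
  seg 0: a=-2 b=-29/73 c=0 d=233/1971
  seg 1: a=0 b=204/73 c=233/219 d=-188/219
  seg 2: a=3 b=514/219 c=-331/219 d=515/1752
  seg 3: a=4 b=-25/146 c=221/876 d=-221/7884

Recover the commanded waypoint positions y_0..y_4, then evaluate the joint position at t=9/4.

y_0 = S_0(0) = a_0 = -2
y_1 = S_1(0) = a_1 = 0
y_2 = S_2(0) = a_2 = 3
y_3 = S_3(0) = a_3 = 4
y_4 = S_3(3) = 5
t_q=9/4 is in segment 0 (τ=9/4); S_0(τ)=-7229/4672

y_0=-2 y_1=0 y_2=3 y_3=4 y_4=5
S(9/4) = -7229/4672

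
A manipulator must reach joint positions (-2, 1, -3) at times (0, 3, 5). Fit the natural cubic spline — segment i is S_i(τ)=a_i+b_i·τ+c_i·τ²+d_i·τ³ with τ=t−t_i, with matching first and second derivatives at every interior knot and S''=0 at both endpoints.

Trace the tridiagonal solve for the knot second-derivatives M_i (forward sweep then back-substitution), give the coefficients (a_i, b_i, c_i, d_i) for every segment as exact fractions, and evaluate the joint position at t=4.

  seg 0: a=-2 b=19/10 c=0 d=-1/10
  seg 1: a=1 b=-4/5 c=-9/10 d=3/20
S(4) = -11/20

Δ: Δ0=1, Δ1=-2
row 1: diag=10, rhs=-18; c'=1/5, d'=-9/5
back: M1=-9/5
M: M0=0, M1=-9/5, M2=0
seg 0: a=-2, c=M0/2=0, d=(M1−M0)/(6·3)=-1/10, b=Δ0−h0·(2M0+M1)/6=19/10
seg 1: a=1, c=M1/2=-9/10, d=(M2−M1)/(6·2)=3/20, b=Δ1−h1·(2M1+M2)/6=-4/5
t_q=4 → seg 1, τ=1; S=1+-4/5·τ+-9/10·τ²+3/20·τ³=-11/20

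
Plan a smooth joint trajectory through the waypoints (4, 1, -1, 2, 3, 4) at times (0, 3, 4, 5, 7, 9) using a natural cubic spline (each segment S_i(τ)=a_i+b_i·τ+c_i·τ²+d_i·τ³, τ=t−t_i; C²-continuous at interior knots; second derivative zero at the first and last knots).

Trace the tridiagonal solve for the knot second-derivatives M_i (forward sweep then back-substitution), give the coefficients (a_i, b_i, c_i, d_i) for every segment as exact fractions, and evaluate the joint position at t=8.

  seg 0: a=4 b=-19/325 c=0 d=-34/325
  seg 1: a=1 b=-937/325 c=-306/325 d=593/325
  seg 2: a=-1 b=46/65 c=1473/325 d=-56/25
  seg 3: a=2 b=992/325 c=-711/325 d=237/520
  seg 4: a=3 b=-149/650 c=711/1300 d=-237/2600
S(8) = 8389/2600

Δ: Δ0=-1, Δ1=-2, Δ2=3, Δ3=1/2, Δ4=1/2
row 1: diag=8, rhs=-6; c'=1/8, d'=-3/4
row 2: denom=4−1·1/8=31/8; d'=(30−1·-3/4)/(31/8)=246/31
row 3: denom=6−1·8/31=178/31; d'=(-15−1·246/31)/(178/31)=-711/178
row 4: denom=8−2·31/89=650/89; d'=(0−2·-711/178)/(650/89)=711/650
back: M4=711/650
back: M3=-711/178−31/89·711/650=-1422/325
back: M2=246/31−8/31·-1422/325=2946/325
back: M1=-3/4−1/8·2946/325=-612/325
M: M0=0, M1=-612/325, M2=2946/325, M3=-1422/325, M4=711/650, M5=0
seg 0: a=4, c=M0/2=0, d=(M1−M0)/(6·3)=-34/325, b=Δ0−h0·(2M0+M1)/6=-19/325
seg 1: a=1, c=M1/2=-306/325, d=(M2−M1)/(6·1)=593/325, b=Δ1−h1·(2M1+M2)/6=-937/325
seg 2: a=-1, c=M2/2=1473/325, d=(M3−M2)/(6·1)=-56/25, b=Δ2−h2·(2M2+M3)/6=46/65
seg 3: a=2, c=M3/2=-711/325, d=(M4−M3)/(6·2)=237/520, b=Δ3−h3·(2M3+M4)/6=992/325
seg 4: a=3, c=M4/2=711/1300, d=(M5−M4)/(6·2)=-237/2600, b=Δ4−h4·(2M4+M5)/6=-149/650
t_q=8 → seg 4, τ=1; S=3+-149/650·τ+711/1300·τ²+-237/2600·τ³=8389/2600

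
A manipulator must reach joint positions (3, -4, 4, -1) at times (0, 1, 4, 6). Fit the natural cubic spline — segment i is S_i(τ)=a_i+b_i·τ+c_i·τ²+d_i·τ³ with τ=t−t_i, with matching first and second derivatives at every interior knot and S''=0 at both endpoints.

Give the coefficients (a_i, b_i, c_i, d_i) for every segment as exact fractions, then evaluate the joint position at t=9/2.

  seg 0: a=3 b=-3655/426 c=0 d=673/426
  seg 1: a=-4 b=-818/213 c=673/142 d=-365/426
  seg 2: a=4 b=623/426 c=-211/71 d=211/426
S(9/2) = 4601/1136

Δ: Δ0=-7, Δ1=8/3, Δ2=-5/2
row 1: diag=8, rhs=58; c'=3/8, d'=29/4
row 2: denom=10−3·3/8=71/8; d'=(-31−3·29/4)/(71/8)=-422/71
back: M2=-422/71
back: M1=29/4−3/8·-422/71=673/71
M: M0=0, M1=673/71, M2=-422/71, M3=0
seg 0: a=3, c=M0/2=0, d=(M1−M0)/(6·1)=673/426, b=Δ0−h0·(2M0+M1)/6=-3655/426
seg 1: a=-4, c=M1/2=673/142, d=(M2−M1)/(6·3)=-365/426, b=Δ1−h1·(2M1+M2)/6=-818/213
seg 2: a=4, c=M2/2=-211/71, d=(M3−M2)/(6·2)=211/426, b=Δ2−h2·(2M2+M3)/6=623/426
t_q=9/2 → seg 2, τ=1/2; S=4+623/426·τ+-211/71·τ²+211/426·τ³=4601/1136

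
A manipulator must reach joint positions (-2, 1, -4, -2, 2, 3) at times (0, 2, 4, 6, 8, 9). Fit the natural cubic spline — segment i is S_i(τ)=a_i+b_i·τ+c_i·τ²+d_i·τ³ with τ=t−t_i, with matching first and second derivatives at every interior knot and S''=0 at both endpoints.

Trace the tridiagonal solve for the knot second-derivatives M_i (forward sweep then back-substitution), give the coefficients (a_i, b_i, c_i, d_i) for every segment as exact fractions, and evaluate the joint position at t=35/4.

Δ: Δ0=3/2, Δ1=-5/2, Δ2=1, Δ3=2, Δ4=1
row 1: diag=8, rhs=-24; c'=1/4, d'=-3
row 2: denom=8−2·1/4=15/2; d'=(21−2·-3)/(15/2)=18/5
row 3: denom=8−2·4/15=112/15; d'=(6−2·18/5)/(112/15)=-9/56
row 4: denom=6−2·15/56=153/28; d'=(-6−2·-9/56)/(153/28)=-53/51
back: M4=-53/51
back: M3=-9/56−15/56·-53/51=2/17
back: M2=18/5−4/15·2/17=182/51
back: M1=-3−1/4·182/51=-397/102
M: M0=0, M1=-397/102, M2=182/51, M3=2/17, M4=-53/51, M5=0
seg 0: a=-2, c=M0/2=0, d=(M1−M0)/(6·2)=-397/1224, b=Δ0−h0·(2M0+M1)/6=428/153
seg 1: a=1, c=M1/2=-397/204, d=(M2−M1)/(6·2)=761/1224, b=Δ1−h1·(2M1+M2)/6=-335/306
seg 2: a=-4, c=M2/2=91/51, d=(M3−M2)/(6·2)=-44/153, b=Δ2−h2·(2M2+M3)/6=-217/153
seg 3: a=-2, c=M3/2=1/17, d=(M4−M3)/(6·2)=-59/612, b=Δ3−h3·(2M3+M4)/6=347/153
seg 4: a=2, c=M4/2=-53/102, d=(M5−M4)/(6·1)=53/306, b=Δ4−h4·(2M4+M5)/6=206/153
t_q=35/4 → seg 4, τ=3/4; S=2+206/153·τ+-53/102·τ²+53/306·τ³=18217/6528

  seg 0: a=-2 b=428/153 c=0 d=-397/1224
  seg 1: a=1 b=-335/306 c=-397/204 d=761/1224
  seg 2: a=-4 b=-217/153 c=91/51 d=-44/153
  seg 3: a=-2 b=347/153 c=1/17 d=-59/612
  seg 4: a=2 b=206/153 c=-53/102 d=53/306
S(35/4) = 18217/6528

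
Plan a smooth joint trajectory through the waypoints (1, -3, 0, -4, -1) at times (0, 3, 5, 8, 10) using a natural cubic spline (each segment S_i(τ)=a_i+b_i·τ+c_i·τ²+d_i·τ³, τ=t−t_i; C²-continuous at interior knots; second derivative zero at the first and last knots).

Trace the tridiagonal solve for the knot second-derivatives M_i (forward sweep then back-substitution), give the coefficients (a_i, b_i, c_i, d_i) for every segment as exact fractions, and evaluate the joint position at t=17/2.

  seg 0: a=1 b=-4309/1740 c=0 d=221/1740
  seg 1: a=-3 b=829/870 c=663/580 d=-1513/3480
  seg 2: a=0 b=134/435 c=-85/58 d=799/2610
  seg 3: a=-4 b=-191/870 c=187/145 d=-187/870
S(17/2) = -8849/2320

Δ: Δ0=-4/3, Δ1=3/2, Δ2=-4/3, Δ3=3/2
row 1: diag=10, rhs=17; c'=1/5, d'=17/10
row 2: denom=10−2·1/5=48/5; d'=(-17−2·17/10)/(48/5)=-17/8
row 3: denom=10−3·5/16=145/16; d'=(17−3·-17/8)/(145/16)=374/145
back: M3=374/145
back: M2=-17/8−5/16·374/145=-85/29
back: M1=17/10−1/5·-85/29=663/290
M: M0=0, M1=663/290, M2=-85/29, M3=374/145, M4=0
seg 0: a=1, c=M0/2=0, d=(M1−M0)/(6·3)=221/1740, b=Δ0−h0·(2M0+M1)/6=-4309/1740
seg 1: a=-3, c=M1/2=663/580, d=(M2−M1)/(6·2)=-1513/3480, b=Δ1−h1·(2M1+M2)/6=829/870
seg 2: a=0, c=M2/2=-85/58, d=(M3−M2)/(6·3)=799/2610, b=Δ2−h2·(2M2+M3)/6=134/435
seg 3: a=-4, c=M3/2=187/145, d=(M4−M3)/(6·2)=-187/870, b=Δ3−h3·(2M3+M4)/6=-191/870
t_q=17/2 → seg 3, τ=1/2; S=-4+-191/870·τ+187/145·τ²+-187/870·τ³=-8849/2320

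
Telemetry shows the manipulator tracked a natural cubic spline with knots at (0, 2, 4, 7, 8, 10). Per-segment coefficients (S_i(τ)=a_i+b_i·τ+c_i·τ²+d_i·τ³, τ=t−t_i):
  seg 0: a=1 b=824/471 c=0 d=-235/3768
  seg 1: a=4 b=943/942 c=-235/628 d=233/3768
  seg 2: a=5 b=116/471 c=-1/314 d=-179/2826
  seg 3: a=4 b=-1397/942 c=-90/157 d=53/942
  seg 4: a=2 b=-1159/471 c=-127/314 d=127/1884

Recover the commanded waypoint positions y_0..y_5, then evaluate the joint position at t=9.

y_0 = S_0(0) = a_0 = 1
y_1 = S_1(0) = a_1 = 4
y_2 = S_2(0) = a_2 = 5
y_3 = S_3(0) = a_3 = 4
y_4 = S_4(0) = a_4 = 2
y_5 = S_4(2) = -4
t_q=9 is in segment 4 (τ=1); S_4(τ)=-501/628

y_0=1 y_1=4 y_2=5 y_3=4 y_4=2 y_5=-4
S(9) = -501/628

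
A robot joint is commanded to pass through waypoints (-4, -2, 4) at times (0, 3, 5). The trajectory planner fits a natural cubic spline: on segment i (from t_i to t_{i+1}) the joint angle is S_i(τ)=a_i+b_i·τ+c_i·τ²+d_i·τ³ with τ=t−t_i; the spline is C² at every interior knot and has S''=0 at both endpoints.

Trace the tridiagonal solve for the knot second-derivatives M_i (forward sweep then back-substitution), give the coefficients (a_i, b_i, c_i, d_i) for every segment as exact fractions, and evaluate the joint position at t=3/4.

  seg 0: a=-4 b=-1/30 c=0 d=7/90
  seg 1: a=-2 b=31/15 c=7/10 d=-7/60
S(3/4) = -511/128

Δ: Δ0=2/3, Δ1=3
row 1: diag=10, rhs=14; c'=1/5, d'=7/5
back: M1=7/5
M: M0=0, M1=7/5, M2=0
seg 0: a=-4, c=M0/2=0, d=(M1−M0)/(6·3)=7/90, b=Δ0−h0·(2M0+M1)/6=-1/30
seg 1: a=-2, c=M1/2=7/10, d=(M2−M1)/(6·2)=-7/60, b=Δ1−h1·(2M1+M2)/6=31/15
t_q=3/4 → seg 0, τ=3/4; S=-4+-1/30·τ+0·τ²+7/90·τ³=-511/128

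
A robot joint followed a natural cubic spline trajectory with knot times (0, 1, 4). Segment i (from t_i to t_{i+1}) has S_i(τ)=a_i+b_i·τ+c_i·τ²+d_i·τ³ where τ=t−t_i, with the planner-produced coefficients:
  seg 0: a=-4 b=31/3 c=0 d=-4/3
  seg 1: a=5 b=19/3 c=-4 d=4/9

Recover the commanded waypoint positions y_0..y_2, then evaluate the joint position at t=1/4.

y_0 = S_0(0) = a_0 = -4
y_1 = S_1(0) = a_1 = 5
y_2 = S_1(3) = 0
t_q=1/4 is in segment 0 (τ=1/4); S_0(τ)=-23/16

y_0=-4 y_1=5 y_2=0
S(1/4) = -23/16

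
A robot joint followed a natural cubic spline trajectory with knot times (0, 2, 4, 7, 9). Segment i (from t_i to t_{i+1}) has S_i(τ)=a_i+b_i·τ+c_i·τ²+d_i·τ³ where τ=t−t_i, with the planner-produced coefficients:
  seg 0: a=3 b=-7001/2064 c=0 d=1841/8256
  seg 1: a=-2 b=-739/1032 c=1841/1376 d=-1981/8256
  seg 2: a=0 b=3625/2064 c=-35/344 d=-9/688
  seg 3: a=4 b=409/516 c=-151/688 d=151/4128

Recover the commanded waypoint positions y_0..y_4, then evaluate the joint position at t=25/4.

y_0=3 y_1=-2 y_2=0 y_3=4 y_4=5
S(25/4) = 144759/44032

y_0 = S_0(0) = a_0 = 3
y_1 = S_1(0) = a_1 = -2
y_2 = S_2(0) = a_2 = 0
y_3 = S_3(0) = a_3 = 4
y_4 = S_3(2) = 5
t_q=25/4 is in segment 2 (τ=9/4); S_2(τ)=144759/44032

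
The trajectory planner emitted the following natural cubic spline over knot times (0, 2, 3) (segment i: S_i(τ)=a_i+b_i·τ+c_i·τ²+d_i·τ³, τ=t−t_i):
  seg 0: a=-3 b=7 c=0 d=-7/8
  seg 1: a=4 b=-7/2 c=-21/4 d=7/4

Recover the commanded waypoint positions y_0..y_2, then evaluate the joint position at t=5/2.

y_0=-3 y_1=4 y_2=-3
S(5/2) = 37/32

y_0 = S_0(0) = a_0 = -3
y_1 = S_1(0) = a_1 = 4
y_2 = S_1(1) = -3
t_q=5/2 is in segment 1 (τ=1/2); S_1(τ)=37/32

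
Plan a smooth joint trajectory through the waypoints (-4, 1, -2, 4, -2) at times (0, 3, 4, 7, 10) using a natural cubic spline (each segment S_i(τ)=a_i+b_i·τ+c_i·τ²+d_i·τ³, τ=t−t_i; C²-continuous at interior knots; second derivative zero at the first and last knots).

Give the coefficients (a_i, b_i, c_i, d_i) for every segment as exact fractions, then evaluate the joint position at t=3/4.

Δ: Δ0=5/3, Δ1=-3, Δ2=2, Δ3=-2
row 1: diag=8, rhs=-28; c'=1/8, d'=-7/2
row 2: denom=8−1·1/8=63/8; d'=(30−1·-7/2)/(63/8)=268/63
row 3: denom=12−3·8/21=76/7; d'=(-24−3·268/63)/(76/7)=-193/57
back: M3=-193/57
back: M2=268/63−8/21·-193/57=316/57
back: M1=-7/2−1/8·316/57=-239/57
M: M0=0, M1=-239/57, M2=316/57, M3=-193/57, M4=0
seg 0: a=-4, c=M0/2=0, d=(M1−M0)/(6·3)=-239/1026, b=Δ0−h0·(2M0+M1)/6=143/38
seg 1: a=1, c=M1/2=-239/114, d=(M2−M1)/(6·1)=185/114, b=Δ1−h1·(2M1+M2)/6=-48/19
seg 2: a=-2, c=M2/2=158/57, d=(M3−M2)/(6·3)=-509/1026, b=Δ2−h2·(2M2+M3)/6=-211/114
seg 3: a=4, c=M3/2=-193/114, d=(M4−M3)/(6·3)=193/1026, b=Δ3−h3·(2M3+M4)/6=79/57
t_q=3/4 → seg 0, τ=3/4; S=-4+143/38·τ+0·τ²+-239/1026·τ³=-3103/2432

  seg 0: a=-4 b=143/38 c=0 d=-239/1026
  seg 1: a=1 b=-48/19 c=-239/114 d=185/114
  seg 2: a=-2 b=-211/114 c=158/57 d=-509/1026
  seg 3: a=4 b=79/57 c=-193/114 d=193/1026
S(3/4) = -3103/2432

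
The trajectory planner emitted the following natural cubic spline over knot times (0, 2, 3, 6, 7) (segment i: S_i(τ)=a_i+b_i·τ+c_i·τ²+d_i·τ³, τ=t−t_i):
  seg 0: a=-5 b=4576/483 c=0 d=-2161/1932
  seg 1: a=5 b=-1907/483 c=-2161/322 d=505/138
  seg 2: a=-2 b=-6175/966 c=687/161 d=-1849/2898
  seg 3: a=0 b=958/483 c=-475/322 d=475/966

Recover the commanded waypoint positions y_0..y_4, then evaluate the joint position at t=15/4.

y_0 = S_0(0) = a_0 = -5
y_1 = S_1(0) = a_1 = 5
y_2 = S_2(0) = a_2 = -2
y_3 = S_3(0) = a_3 = 0
y_4 = S_3(1) = 1
t_q=15/4 is in segment 2 (τ=3/4); S_2(τ)=-96099/20608

y_0=-5 y_1=5 y_2=-2 y_3=0 y_4=1
S(15/4) = -96099/20608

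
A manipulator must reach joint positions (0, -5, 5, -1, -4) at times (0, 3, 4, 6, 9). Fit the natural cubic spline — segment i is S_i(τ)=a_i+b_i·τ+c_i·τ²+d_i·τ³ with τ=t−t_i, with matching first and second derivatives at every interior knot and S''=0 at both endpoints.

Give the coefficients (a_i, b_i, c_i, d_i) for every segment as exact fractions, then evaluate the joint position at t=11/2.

  seg 0: a=0 b=-1546/219 c=0 d=1181/1971
  seg 1: a=-5 b=1997/219 c=1181/219 d=-988/219
  seg 2: a=5 b=465/73 c=-1783/219 d=757/438
  seg 3: a=-1 b=-1195/219 c=488/219 d=-488/1971
S(11/2) = 2417/1168

Δ: Δ0=-5/3, Δ1=10, Δ2=-3, Δ3=-1
row 1: diag=8, rhs=70; c'=1/8, d'=35/4
row 2: denom=6−1·1/8=47/8; d'=(-78−1·35/4)/(47/8)=-694/47
row 3: denom=10−2·16/47=438/47; d'=(12−2·-694/47)/(438/47)=976/219
back: M3=976/219
back: M2=-694/47−16/47·976/219=-3566/219
back: M1=35/4−1/8·-3566/219=2362/219
M: M0=0, M1=2362/219, M2=-3566/219, M3=976/219, M4=0
seg 0: a=0, c=M0/2=0, d=(M1−M0)/(6·3)=1181/1971, b=Δ0−h0·(2M0+M1)/6=-1546/219
seg 1: a=-5, c=M1/2=1181/219, d=(M2−M1)/(6·1)=-988/219, b=Δ1−h1·(2M1+M2)/6=1997/219
seg 2: a=5, c=M2/2=-1783/219, d=(M3−M2)/(6·2)=757/438, b=Δ2−h2·(2M2+M3)/6=465/73
seg 3: a=-1, c=M3/2=488/219, d=(M4−M3)/(6·3)=-488/1971, b=Δ3−h3·(2M3+M4)/6=-1195/219
t_q=11/2 → seg 2, τ=3/2; S=5+465/73·τ+-1783/219·τ²+757/438·τ³=2417/1168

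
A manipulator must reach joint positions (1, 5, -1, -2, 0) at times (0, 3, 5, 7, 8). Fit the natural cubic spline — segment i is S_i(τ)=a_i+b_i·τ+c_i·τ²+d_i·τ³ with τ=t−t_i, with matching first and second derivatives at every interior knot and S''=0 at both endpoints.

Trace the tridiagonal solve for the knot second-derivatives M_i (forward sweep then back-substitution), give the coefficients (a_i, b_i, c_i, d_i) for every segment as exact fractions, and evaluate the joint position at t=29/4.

  seg 0: a=1 b=445/156 c=0 d=-79/468
  seg 1: a=5 b=-133/78 c=-79/52 d=17/39
  seg 2: a=-1 b=-199/78 c=57/52 d=-11/312
  seg 3: a=-2 b=55/39 c=23/26 d=-23/78
S(29/4) = -2657/1664

Δ: Δ0=4/3, Δ1=-3, Δ2=-1/2, Δ3=2
row 1: diag=10, rhs=-26; c'=1/5, d'=-13/5
row 2: denom=8−2·1/5=38/5; d'=(15−2·-13/5)/(38/5)=101/38
row 3: denom=6−2·5/19=104/19; d'=(15−2·101/38)/(104/19)=23/13
back: M3=23/13
back: M2=101/38−5/19·23/13=57/26
back: M1=-13/5−1/5·57/26=-79/26
M: M0=0, M1=-79/26, M2=57/26, M3=23/13, M4=0
seg 0: a=1, c=M0/2=0, d=(M1−M0)/(6·3)=-79/468, b=Δ0−h0·(2M0+M1)/6=445/156
seg 1: a=5, c=M1/2=-79/52, d=(M2−M1)/(6·2)=17/39, b=Δ1−h1·(2M1+M2)/6=-133/78
seg 2: a=-1, c=M2/2=57/52, d=(M3−M2)/(6·2)=-11/312, b=Δ2−h2·(2M2+M3)/6=-199/78
seg 3: a=-2, c=M3/2=23/26, d=(M4−M3)/(6·1)=-23/78, b=Δ3−h3·(2M3+M4)/6=55/39
t_q=29/4 → seg 3, τ=1/4; S=-2+55/39·τ+23/26·τ²+-23/78·τ³=-2657/1664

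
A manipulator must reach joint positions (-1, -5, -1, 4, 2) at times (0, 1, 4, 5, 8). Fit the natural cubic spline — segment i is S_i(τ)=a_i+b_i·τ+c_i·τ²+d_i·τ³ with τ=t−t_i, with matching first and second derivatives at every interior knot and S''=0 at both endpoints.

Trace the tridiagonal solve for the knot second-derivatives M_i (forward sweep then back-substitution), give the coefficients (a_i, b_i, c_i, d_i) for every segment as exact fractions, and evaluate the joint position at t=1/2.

Δ: Δ0=-4, Δ1=4/3, Δ2=5, Δ3=-2/3
row 1: diag=8, rhs=32; c'=3/8, d'=4
row 2: denom=8−3·3/8=55/8; d'=(22−3·4)/(55/8)=16/11
row 3: denom=8−1·8/55=432/55; d'=(-34−1·16/11)/(432/55)=-325/72
back: M3=-325/72
back: M2=16/11−8/55·-325/72=19/9
back: M1=4−3/8·19/9=77/24
M: M0=0, M1=77/24, M2=19/9, M3=-325/72, M4=0
seg 0: a=-1, c=M0/2=0, d=(M1−M0)/(6·1)=77/144, b=Δ0−h0·(2M0+M1)/6=-653/144
seg 1: a=-5, c=M1/2=77/48, d=(M2−M1)/(6·3)=-79/1296, b=Δ1−h1·(2M1+M2)/6=-211/72
seg 2: a=-1, c=M2/2=19/18, d=(M3−M2)/(6·1)=-53/48, b=Δ2−h2·(2M2+M3)/6=727/144
seg 3: a=4, c=M3/2=-325/144, d=(M4−M3)/(6·3)=325/1296, b=Δ3−h3·(2M3+M4)/6=277/72
t_q=1/2 → seg 0, τ=1/2; S=-1+-653/144·τ+0·τ²+77/144·τ³=-1229/384

  seg 0: a=-1 b=-653/144 c=0 d=77/144
  seg 1: a=-5 b=-211/72 c=77/48 d=-79/1296
  seg 2: a=-1 b=727/144 c=19/18 d=-53/48
  seg 3: a=4 b=277/72 c=-325/144 d=325/1296
S(1/2) = -1229/384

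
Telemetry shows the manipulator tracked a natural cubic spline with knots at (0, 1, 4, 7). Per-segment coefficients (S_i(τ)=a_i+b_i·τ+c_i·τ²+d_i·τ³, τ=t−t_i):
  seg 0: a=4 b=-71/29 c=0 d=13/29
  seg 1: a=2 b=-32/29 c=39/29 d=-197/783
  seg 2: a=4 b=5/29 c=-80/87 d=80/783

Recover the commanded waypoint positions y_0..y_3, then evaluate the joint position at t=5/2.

y_0 = S_0(0) = a_0 = 4
y_1 = S_1(0) = a_1 = 2
y_2 = S_2(0) = a_2 = 4
y_3 = S_2(3) = -1
t_q=5/2 is in segment 1 (τ=3/2); S_1(τ)=585/232

y_0=4 y_1=2 y_2=4 y_3=-1
S(5/2) = 585/232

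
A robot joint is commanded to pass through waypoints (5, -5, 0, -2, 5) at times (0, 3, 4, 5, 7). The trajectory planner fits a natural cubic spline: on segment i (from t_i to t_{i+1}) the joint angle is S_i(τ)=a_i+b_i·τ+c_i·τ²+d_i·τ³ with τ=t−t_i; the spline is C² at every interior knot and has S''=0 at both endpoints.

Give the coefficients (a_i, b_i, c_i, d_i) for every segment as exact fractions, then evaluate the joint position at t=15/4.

  seg 0: a=5 b=-7865/1068 c=0 d=1435/3204
  seg 1: a=-5 b=2525/534 c=1435/356 d=-4015/1068
  seg 2: a=0 b=1615/1068 c=-645/89 d=3989/1068
  seg 3: a=-2 b=-949/534 c=1409/356 d=-1409/2136
S(15/4) = -17595/22784

Δ: Δ0=-10/3, Δ1=5, Δ2=-2, Δ3=7/2
row 1: diag=8, rhs=50; c'=1/8, d'=25/4
row 2: denom=4−1·1/8=31/8; d'=(-42−1·25/4)/(31/8)=-386/31
row 3: denom=6−1·8/31=178/31; d'=(33−1·-386/31)/(178/31)=1409/178
back: M3=1409/178
back: M2=-386/31−8/31·1409/178=-1290/89
back: M1=25/4−1/8·-1290/89=1435/178
M: M0=0, M1=1435/178, M2=-1290/89, M3=1409/178, M4=0
seg 0: a=5, c=M0/2=0, d=(M1−M0)/(6·3)=1435/3204, b=Δ0−h0·(2M0+M1)/6=-7865/1068
seg 1: a=-5, c=M1/2=1435/356, d=(M2−M1)/(6·1)=-4015/1068, b=Δ1−h1·(2M1+M2)/6=2525/534
seg 2: a=0, c=M2/2=-645/89, d=(M3−M2)/(6·1)=3989/1068, b=Δ2−h2·(2M2+M3)/6=1615/1068
seg 3: a=-2, c=M3/2=1409/356, d=(M4−M3)/(6·2)=-1409/2136, b=Δ3−h3·(2M3+M4)/6=-949/534
t_q=15/4 → seg 1, τ=3/4; S=-5+2525/534·τ+1435/356·τ²+-4015/1068·τ³=-17595/22784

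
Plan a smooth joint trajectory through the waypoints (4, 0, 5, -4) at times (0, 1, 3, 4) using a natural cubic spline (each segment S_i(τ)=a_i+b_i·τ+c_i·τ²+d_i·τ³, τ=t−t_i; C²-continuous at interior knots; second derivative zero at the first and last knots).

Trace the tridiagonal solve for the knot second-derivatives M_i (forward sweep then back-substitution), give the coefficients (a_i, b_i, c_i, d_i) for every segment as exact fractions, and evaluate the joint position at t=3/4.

Δ: Δ0=-4, Δ1=5/2, Δ2=-9
row 1: diag=6, rhs=39; c'=1/3, d'=13/2
row 2: denom=6−2·1/3=16/3; d'=(-69−2·13/2)/(16/3)=-123/8
back: M2=-123/8
back: M1=13/2−1/3·-123/8=93/8
M: M0=0, M1=93/8, M2=-123/8, M3=0
seg 0: a=4, c=M0/2=0, d=(M1−M0)/(6·1)=31/16, b=Δ0−h0·(2M0+M1)/6=-95/16
seg 1: a=0, c=M1/2=93/16, d=(M2−M1)/(6·2)=-9/4, b=Δ1−h1·(2M1+M2)/6=-1/8
seg 2: a=5, c=M2/2=-123/16, d=(M3−M2)/(6·1)=41/16, b=Δ2−h2·(2M2+M3)/6=-31/8
t_q=3/4 → seg 0, τ=3/4; S=4+-95/16·τ+0·τ²+31/16·τ³=373/1024

  seg 0: a=4 b=-95/16 c=0 d=31/16
  seg 1: a=0 b=-1/8 c=93/16 d=-9/4
  seg 2: a=5 b=-31/8 c=-123/16 d=41/16
S(3/4) = 373/1024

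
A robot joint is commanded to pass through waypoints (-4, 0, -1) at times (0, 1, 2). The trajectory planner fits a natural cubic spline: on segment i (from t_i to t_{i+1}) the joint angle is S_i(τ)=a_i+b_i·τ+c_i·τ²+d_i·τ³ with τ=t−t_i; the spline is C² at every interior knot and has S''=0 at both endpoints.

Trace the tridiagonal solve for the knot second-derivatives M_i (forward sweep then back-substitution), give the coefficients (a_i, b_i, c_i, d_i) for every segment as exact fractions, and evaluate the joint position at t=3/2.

  seg 0: a=-4 b=21/4 c=0 d=-5/4
  seg 1: a=0 b=3/2 c=-15/4 d=5/4
S(3/2) = -1/32

Δ: Δ0=4, Δ1=-1
row 1: diag=4, rhs=-30; c'=1/4, d'=-15/2
back: M1=-15/2
M: M0=0, M1=-15/2, M2=0
seg 0: a=-4, c=M0/2=0, d=(M1−M0)/(6·1)=-5/4, b=Δ0−h0·(2M0+M1)/6=21/4
seg 1: a=0, c=M1/2=-15/4, d=(M2−M1)/(6·1)=5/4, b=Δ1−h1·(2M1+M2)/6=3/2
t_q=3/2 → seg 1, τ=1/2; S=0+3/2·τ+-15/4·τ²+5/4·τ³=-1/32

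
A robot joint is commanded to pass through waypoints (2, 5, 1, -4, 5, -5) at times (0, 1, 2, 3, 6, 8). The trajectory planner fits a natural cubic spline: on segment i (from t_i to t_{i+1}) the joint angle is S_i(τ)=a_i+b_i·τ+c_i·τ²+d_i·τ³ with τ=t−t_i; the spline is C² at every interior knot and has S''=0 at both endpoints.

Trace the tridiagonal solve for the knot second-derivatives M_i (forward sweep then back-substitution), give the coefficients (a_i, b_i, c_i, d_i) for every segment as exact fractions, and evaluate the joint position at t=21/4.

  seg 0: a=2 b=4818/1025 c=0 d=-1743/1025
  seg 1: a=5 b=-411/1025 c=-5229/1025 d=308/205
  seg 2: a=1 b=-6249/1025 c=-609/1025 d=1733/1025
  seg 3: a=-4 b=-2268/1025 c=918/205 d=-2809/3075
  seg 4: a=5 b=-9/1025 c=-3837/1025 d=1279/2050
S(21/4) = 215581/65600

Δ: Δ0=3, Δ1=-4, Δ2=-5, Δ3=3, Δ4=-5
row 1: diag=4, rhs=-42; c'=1/4, d'=-21/2
row 2: denom=4−1·1/4=15/4; d'=(-6−1·-21/2)/(15/4)=6/5
row 3: denom=8−1·4/15=116/15; d'=(48−1·6/5)/(116/15)=351/58
row 4: denom=10−3·45/116=1025/116; d'=(-48−3·351/58)/(1025/116)=-7674/1025
back: M4=-7674/1025
back: M3=351/58−45/116·-7674/1025=1836/205
back: M2=6/5−4/15·1836/205=-1218/1025
back: M1=-21/2−1/4·-1218/1025=-10458/1025
M: M0=0, M1=-10458/1025, M2=-1218/1025, M3=1836/205, M4=-7674/1025, M5=0
seg 0: a=2, c=M0/2=0, d=(M1−M0)/(6·1)=-1743/1025, b=Δ0−h0·(2M0+M1)/6=4818/1025
seg 1: a=5, c=M1/2=-5229/1025, d=(M2−M1)/(6·1)=308/205, b=Δ1−h1·(2M1+M2)/6=-411/1025
seg 2: a=1, c=M2/2=-609/1025, d=(M3−M2)/(6·1)=1733/1025, b=Δ2−h2·(2M2+M3)/6=-6249/1025
seg 3: a=-4, c=M3/2=918/205, d=(M4−M3)/(6·3)=-2809/3075, b=Δ3−h3·(2M3+M4)/6=-2268/1025
seg 4: a=5, c=M4/2=-3837/1025, d=(M5−M4)/(6·2)=1279/2050, b=Δ4−h4·(2M4+M5)/6=-9/1025
t_q=21/4 → seg 3, τ=9/4; S=-4+-2268/1025·τ+918/205·τ²+-2809/3075·τ³=215581/65600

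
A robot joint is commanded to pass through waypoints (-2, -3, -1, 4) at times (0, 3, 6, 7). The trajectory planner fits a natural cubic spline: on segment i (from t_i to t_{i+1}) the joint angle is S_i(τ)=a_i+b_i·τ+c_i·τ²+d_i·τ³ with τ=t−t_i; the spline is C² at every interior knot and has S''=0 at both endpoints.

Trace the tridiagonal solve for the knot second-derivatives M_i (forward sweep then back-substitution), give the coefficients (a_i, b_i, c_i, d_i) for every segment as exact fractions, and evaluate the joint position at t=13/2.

  seg 0: a=-2 b=-14/87 c=0 d=-5/261
  seg 1: a=-3 b=-59/87 c=-5/29 d=6/29
  seg 2: a=-1 b=337/87 c=49/29 d=-49/87
S(13/2) = 299/232

Δ: Δ0=-1/3, Δ1=2/3, Δ2=5
row 1: diag=12, rhs=6; c'=1/4, d'=1/2
row 2: denom=8−3·1/4=29/4; d'=(26−3·1/2)/(29/4)=98/29
back: M2=98/29
back: M1=1/2−1/4·98/29=-10/29
M: M0=0, M1=-10/29, M2=98/29, M3=0
seg 0: a=-2, c=M0/2=0, d=(M1−M0)/(6·3)=-5/261, b=Δ0−h0·(2M0+M1)/6=-14/87
seg 1: a=-3, c=M1/2=-5/29, d=(M2−M1)/(6·3)=6/29, b=Δ1−h1·(2M1+M2)/6=-59/87
seg 2: a=-1, c=M2/2=49/29, d=(M3−M2)/(6·1)=-49/87, b=Δ2−h2·(2M2+M3)/6=337/87
t_q=13/2 → seg 2, τ=1/2; S=-1+337/87·τ+49/29·τ²+-49/87·τ³=299/232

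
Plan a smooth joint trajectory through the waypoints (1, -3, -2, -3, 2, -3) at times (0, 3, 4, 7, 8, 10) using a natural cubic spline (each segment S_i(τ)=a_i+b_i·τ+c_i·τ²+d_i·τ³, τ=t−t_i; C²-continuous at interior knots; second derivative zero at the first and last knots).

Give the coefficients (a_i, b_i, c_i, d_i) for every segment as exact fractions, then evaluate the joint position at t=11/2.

Δ: Δ0=-4/3, Δ1=1, Δ2=-1/3, Δ3=5, Δ4=-5/2
row 1: diag=8, rhs=14; c'=1/8, d'=7/4
row 2: denom=8−1·1/8=63/8; d'=(-8−1·7/4)/(63/8)=-26/21
row 3: denom=8−3·8/21=48/7; d'=(32−3·-26/21)/(48/7)=125/24
row 4: denom=6−1·7/48=281/48; d'=(-45−1·125/24)/(281/48)=-2410/281
back: M4=-2410/281
back: M3=125/24−7/48·-2410/281=1815/281
back: M2=-26/21−8/21·1815/281=-3118/843
back: M1=7/4−1/8·-3118/843=1865/843
M: M0=0, M1=1865/843, M2=-3118/843, M3=1815/281, M4=-2410/281, M5=0
seg 0: a=1, c=M0/2=0, d=(M1−M0)/(6·3)=1865/15174, b=Δ0−h0·(2M0+M1)/6=-1371/562
seg 1: a=-3, c=M1/2=1865/1686, d=(M2−M1)/(6·1)=-1661/1686, b=Δ1−h1·(2M1+M2)/6=247/281
seg 2: a=-2, c=M2/2=-1559/843, d=(M3−M2)/(6·3)=8563/15174, b=Δ2−h2·(2M2+M3)/6=229/1686
seg 3: a=-3, c=M3/2=1815/562, d=(M4−M3)/(6·1)=-4225/1686, b=Δ3−h3·(2M3+M4)/6=3605/843
seg 4: a=2, c=M4/2=-1205/281, d=(M5−M4)/(6·2)=1205/1686, b=Δ4−h4·(2M4+M5)/6=5425/1686
t_q=11/2 → seg 2, τ=3/2; S=-2+229/1686·τ+-1559/843·τ²+8563/15174·τ³=-18221/4496

  seg 0: a=1 b=-1371/562 c=0 d=1865/15174
  seg 1: a=-3 b=247/281 c=1865/1686 d=-1661/1686
  seg 2: a=-2 b=229/1686 c=-1559/843 d=8563/15174
  seg 3: a=-3 b=3605/843 c=1815/562 d=-4225/1686
  seg 4: a=2 b=5425/1686 c=-1205/281 d=1205/1686
S(11/2) = -18221/4496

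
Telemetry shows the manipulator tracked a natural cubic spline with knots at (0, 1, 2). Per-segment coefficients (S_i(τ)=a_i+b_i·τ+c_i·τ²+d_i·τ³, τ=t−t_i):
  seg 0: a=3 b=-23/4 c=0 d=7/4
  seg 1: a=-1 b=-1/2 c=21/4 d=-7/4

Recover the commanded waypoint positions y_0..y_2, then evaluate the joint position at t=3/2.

y_0=3 y_1=-1 y_2=2
S(3/2) = -5/32

y_0 = S_0(0) = a_0 = 3
y_1 = S_1(0) = a_1 = -1
y_2 = S_1(1) = 2
t_q=3/2 is in segment 1 (τ=1/2); S_1(τ)=-5/32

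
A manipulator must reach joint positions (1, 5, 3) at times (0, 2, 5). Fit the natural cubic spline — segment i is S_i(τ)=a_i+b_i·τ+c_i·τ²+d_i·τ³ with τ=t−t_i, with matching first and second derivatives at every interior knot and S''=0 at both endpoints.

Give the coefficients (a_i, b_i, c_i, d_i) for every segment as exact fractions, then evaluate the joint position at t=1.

Δ: Δ0=2, Δ1=-2/3
row 1: diag=10, rhs=-16; c'=3/10, d'=-8/5
back: M1=-8/5
M: M0=0, M1=-8/5, M2=0
seg 0: a=1, c=M0/2=0, d=(M1−M0)/(6·2)=-2/15, b=Δ0−h0·(2M0+M1)/6=38/15
seg 1: a=5, c=M1/2=-4/5, d=(M2−M1)/(6·3)=4/45, b=Δ1−h1·(2M1+M2)/6=14/15
t_q=1 → seg 0, τ=1; S=1+38/15·τ+0·τ²+-2/15·τ³=17/5

  seg 0: a=1 b=38/15 c=0 d=-2/15
  seg 1: a=5 b=14/15 c=-4/5 d=4/45
S(1) = 17/5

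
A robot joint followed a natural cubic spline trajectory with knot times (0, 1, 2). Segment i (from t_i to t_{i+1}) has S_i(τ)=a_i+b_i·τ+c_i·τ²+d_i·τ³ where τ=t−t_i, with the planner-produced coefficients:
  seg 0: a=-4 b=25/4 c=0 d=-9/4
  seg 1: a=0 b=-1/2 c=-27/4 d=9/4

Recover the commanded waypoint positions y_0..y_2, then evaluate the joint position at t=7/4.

y_0=-4 y_1=0 y_2=-5
S(7/4) = -825/256

y_0 = S_0(0) = a_0 = -4
y_1 = S_1(0) = a_1 = 0
y_2 = S_1(1) = -5
t_q=7/4 is in segment 1 (τ=3/4); S_1(τ)=-825/256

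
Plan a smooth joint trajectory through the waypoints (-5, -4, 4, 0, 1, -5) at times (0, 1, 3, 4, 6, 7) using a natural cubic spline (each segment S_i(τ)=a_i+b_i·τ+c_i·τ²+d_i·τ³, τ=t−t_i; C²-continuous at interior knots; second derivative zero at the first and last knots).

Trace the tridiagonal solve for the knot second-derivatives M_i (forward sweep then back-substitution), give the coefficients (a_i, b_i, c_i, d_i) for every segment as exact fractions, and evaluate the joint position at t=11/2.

  seg 0: a=-5 b=-81/494 c=0 d=575/494
  seg 1: a=-4 b=822/247 c=1725/494 d=-1559/988
  seg 2: a=4 b=-405/247 c=-1476/247 d=47/13
  seg 3: a=0 b=-678/247 c=1203/247 d=-3209/1976
  seg 4: a=1 b=-1359/494 c=-4815/988 d=1605/988
S(11/2) = 21501/15808

Δ: Δ0=1, Δ1=4, Δ2=-4, Δ3=1/2, Δ4=-6
row 1: diag=6, rhs=18; c'=1/3, d'=3
row 2: denom=6−2·1/3=16/3; d'=(-48−2·3)/(16/3)=-81/8
row 3: denom=6−1·3/16=93/16; d'=(27−1·-81/8)/(93/16)=198/31
row 4: denom=6−2·32/93=494/93; d'=(-39−2·198/31)/(494/93)=-4815/494
back: M4=-4815/494
back: M3=198/31−32/93·-4815/494=2406/247
back: M2=-81/8−3/16·2406/247=-2952/247
back: M1=3−1/3·-2952/247=1725/247
M: M0=0, M1=1725/247, M2=-2952/247, M3=2406/247, M4=-4815/494, M5=0
seg 0: a=-5, c=M0/2=0, d=(M1−M0)/(6·1)=575/494, b=Δ0−h0·(2M0+M1)/6=-81/494
seg 1: a=-4, c=M1/2=1725/494, d=(M2−M1)/(6·2)=-1559/988, b=Δ1−h1·(2M1+M2)/6=822/247
seg 2: a=4, c=M2/2=-1476/247, d=(M3−M2)/(6·1)=47/13, b=Δ2−h2·(2M2+M3)/6=-405/247
seg 3: a=0, c=M3/2=1203/247, d=(M4−M3)/(6·2)=-3209/1976, b=Δ3−h3·(2M3+M4)/6=-678/247
seg 4: a=1, c=M4/2=-4815/988, d=(M5−M4)/(6·1)=1605/988, b=Δ4−h4·(2M4+M5)/6=-1359/494
t_q=11/2 → seg 3, τ=3/2; S=0+-678/247·τ+1203/247·τ²+-3209/1976·τ³=21501/15808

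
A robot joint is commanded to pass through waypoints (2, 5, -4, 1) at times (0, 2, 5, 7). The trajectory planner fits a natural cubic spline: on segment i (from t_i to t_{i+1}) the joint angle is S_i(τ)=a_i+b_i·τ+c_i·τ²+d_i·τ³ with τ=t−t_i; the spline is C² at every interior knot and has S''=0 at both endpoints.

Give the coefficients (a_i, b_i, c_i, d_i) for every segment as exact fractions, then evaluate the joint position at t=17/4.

Δ: Δ0=3/2, Δ1=-3, Δ2=5/2
row 1: diag=10, rhs=-27; c'=3/10, d'=-27/10
row 2: denom=10−3·3/10=91/10; d'=(33−3·-27/10)/(91/10)=411/91
back: M2=411/91
back: M1=-27/10−3/10·411/91=-369/91
M: M0=0, M1=-369/91, M2=411/91, M3=0
seg 0: a=2, c=M0/2=0, d=(M1−M0)/(6·2)=-123/364, b=Δ0−h0·(2M0+M1)/6=519/182
seg 1: a=5, c=M1/2=-369/182, d=(M2−M1)/(6·3)=10/21, b=Δ1−h1·(2M1+M2)/6=-219/182
seg 2: a=-4, c=M2/2=411/182, d=(M3−M2)/(6·2)=-137/364, b=Δ2−h2·(2M2+M3)/6=-93/182
t_q=17/4 → seg 1, τ=9/4; S=5+-219/182·τ+-369/182·τ²+10/21·τ³=-3709/1456

  seg 0: a=2 b=519/182 c=0 d=-123/364
  seg 1: a=5 b=-219/182 c=-369/182 d=10/21
  seg 2: a=-4 b=-93/182 c=411/182 d=-137/364
S(17/4) = -3709/1456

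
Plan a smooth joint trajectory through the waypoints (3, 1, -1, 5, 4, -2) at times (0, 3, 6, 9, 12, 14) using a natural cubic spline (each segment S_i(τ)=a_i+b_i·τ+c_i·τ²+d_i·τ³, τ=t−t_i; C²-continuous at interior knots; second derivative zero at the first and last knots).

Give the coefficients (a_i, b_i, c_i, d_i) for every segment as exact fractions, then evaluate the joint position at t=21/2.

  seg 0: a=3 b=-688/1545 c=0 d=-38/1545
  seg 1: a=1 b=-1714/1545 c=-114/515 d=38/309
  seg 2: a=-1 b=1364/1545 c=456/515 d=-2378/13905
  seg 3: a=5 b=2438/1545 c=-202/309 d=77/13905
  seg 4: a=4 b=-3391/1545 c=-311/515 d=311/3090
S(21/2) = 24369/4120

Δ: Δ0=-2/3, Δ1=-2/3, Δ2=2, Δ3=-1/3, Δ4=-3
row 1: diag=12, rhs=0; c'=1/4, d'=0
row 2: denom=12−3·1/4=45/4; d'=(16−3·0)/(45/4)=64/45
row 3: denom=12−3·4/15=56/5; d'=(-14−3·64/45)/(56/5)=-137/84
row 4: denom=10−3·15/56=515/56; d'=(-16−3·-137/84)/(515/56)=-622/515
back: M4=-622/515
back: M3=-137/84−15/56·-622/515=-404/309
back: M2=64/45−4/15·-404/309=912/515
back: M1=0−1/4·912/515=-228/515
M: M0=0, M1=-228/515, M2=912/515, M3=-404/309, M4=-622/515, M5=0
seg 0: a=3, c=M0/2=0, d=(M1−M0)/(6·3)=-38/1545, b=Δ0−h0·(2M0+M1)/6=-688/1545
seg 1: a=1, c=M1/2=-114/515, d=(M2−M1)/(6·3)=38/309, b=Δ1−h1·(2M1+M2)/6=-1714/1545
seg 2: a=-1, c=M2/2=456/515, d=(M3−M2)/(6·3)=-2378/13905, b=Δ2−h2·(2M2+M3)/6=1364/1545
seg 3: a=5, c=M3/2=-202/309, d=(M4−M3)/(6·3)=77/13905, b=Δ3−h3·(2M3+M4)/6=2438/1545
seg 4: a=4, c=M4/2=-311/515, d=(M5−M4)/(6·2)=311/3090, b=Δ4−h4·(2M4+M5)/6=-3391/1545
t_q=21/2 → seg 3, τ=3/2; S=5+2438/1545·τ+-202/309·τ²+77/13905·τ³=24369/4120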